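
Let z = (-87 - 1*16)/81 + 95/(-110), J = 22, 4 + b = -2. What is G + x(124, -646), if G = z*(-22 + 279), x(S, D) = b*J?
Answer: -1213109/1782 ≈ -680.76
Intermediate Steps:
b = -6 (b = -4 - 2 = -6)
z = -3805/1782 (z = (-87 - 16)*(1/81) + 95*(-1/110) = -103*1/81 - 19/22 = -103/81 - 19/22 = -3805/1782 ≈ -2.1352)
x(S, D) = -132 (x(S, D) = -6*22 = -132)
G = -977885/1782 (G = -3805*(-22 + 279)/1782 = -3805/1782*257 = -977885/1782 ≈ -548.76)
G + x(124, -646) = -977885/1782 - 132 = -1213109/1782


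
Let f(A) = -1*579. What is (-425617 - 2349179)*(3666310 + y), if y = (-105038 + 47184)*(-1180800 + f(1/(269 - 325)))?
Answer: -189660544720336896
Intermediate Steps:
f(A) = -579
y = 68347500666 (y = (-105038 + 47184)*(-1180800 - 579) = -57854*(-1181379) = 68347500666)
(-425617 - 2349179)*(3666310 + y) = (-425617 - 2349179)*(3666310 + 68347500666) = -2774796*68351166976 = -189660544720336896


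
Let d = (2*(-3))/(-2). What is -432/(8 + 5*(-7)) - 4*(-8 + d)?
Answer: 36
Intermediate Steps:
d = 3 (d = -6*(-½) = 3)
-432/(8 + 5*(-7)) - 4*(-8 + d) = -432/(8 + 5*(-7)) - 4*(-8 + 3) = -432/(8 - 35) - 4*(-5) = -432/(-27) + 20 = -432*(-1/27) + 20 = 16 + 20 = 36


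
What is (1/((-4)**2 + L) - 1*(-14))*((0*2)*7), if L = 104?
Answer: 0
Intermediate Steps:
(1/((-4)**2 + L) - 1*(-14))*((0*2)*7) = (1/((-4)**2 + 104) - 1*(-14))*((0*2)*7) = (1/(16 + 104) + 14)*(0*7) = (1/120 + 14)*0 = (1681/120)*0 = 0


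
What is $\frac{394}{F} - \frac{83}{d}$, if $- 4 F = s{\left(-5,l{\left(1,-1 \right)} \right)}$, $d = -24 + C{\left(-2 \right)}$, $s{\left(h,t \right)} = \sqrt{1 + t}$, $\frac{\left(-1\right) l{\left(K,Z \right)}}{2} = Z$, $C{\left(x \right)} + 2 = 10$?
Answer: $\frac{83}{16} - \frac{1576 \sqrt{3}}{3} \approx -904.72$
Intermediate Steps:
$C{\left(x \right)} = 8$ ($C{\left(x \right)} = -2 + 10 = 8$)
$l{\left(K,Z \right)} = - 2 Z$
$d = -16$ ($d = -24 + 8 = -16$)
$F = - \frac{\sqrt{3}}{4}$ ($F = - \frac{\sqrt{1 - -2}}{4} = - \frac{\sqrt{1 + 2}}{4} = - \frac{\sqrt{3}}{4} \approx -0.43301$)
$\frac{394}{F} - \frac{83}{d} = \frac{394}{\left(- \frac{1}{4}\right) \sqrt{3}} - \frac{83}{-16} = 394 \left(- \frac{4 \sqrt{3}}{3}\right) - - \frac{83}{16} = - \frac{1576 \sqrt{3}}{3} + \frac{83}{16} = \frac{83}{16} - \frac{1576 \sqrt{3}}{3}$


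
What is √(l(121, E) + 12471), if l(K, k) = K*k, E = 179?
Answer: √34130 ≈ 184.74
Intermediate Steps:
√(l(121, E) + 12471) = √(121*179 + 12471) = √(21659 + 12471) = √34130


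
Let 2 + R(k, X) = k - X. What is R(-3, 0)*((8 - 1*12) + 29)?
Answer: -125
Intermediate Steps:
R(k, X) = -2 + k - X (R(k, X) = -2 + (k - X) = -2 + k - X)
R(-3, 0)*((8 - 1*12) + 29) = (-2 - 3 - 1*0)*((8 - 1*12) + 29) = (-2 - 3 + 0)*((8 - 12) + 29) = -5*(-4 + 29) = -5*25 = -125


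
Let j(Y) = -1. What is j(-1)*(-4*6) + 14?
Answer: 38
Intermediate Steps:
j(-1)*(-4*6) + 14 = -(-4)*6 + 14 = -1*(-24) + 14 = 24 + 14 = 38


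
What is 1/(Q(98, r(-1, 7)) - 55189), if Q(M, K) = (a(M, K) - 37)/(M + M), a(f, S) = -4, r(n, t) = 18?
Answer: -196/10817085 ≈ -1.8119e-5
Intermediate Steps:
Q(M, K) = -41/(2*M) (Q(M, K) = (-4 - 37)/(M + M) = -41*1/(2*M) = -41/(2*M))
1/(Q(98, r(-1, 7)) - 55189) = 1/(-41/2/98 - 55189) = 1/(-41/2*1/98 - 55189) = 1/(-41/196 - 55189) = 1/(-10817085/196) = -196/10817085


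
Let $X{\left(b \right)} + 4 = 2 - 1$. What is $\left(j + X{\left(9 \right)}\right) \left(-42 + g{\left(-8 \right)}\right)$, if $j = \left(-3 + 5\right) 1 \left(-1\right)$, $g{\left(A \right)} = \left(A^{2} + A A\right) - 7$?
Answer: $-395$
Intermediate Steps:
$X{\left(b \right)} = -3$ ($X{\left(b \right)} = -4 + \left(2 - 1\right) = -4 + 1 = -3$)
$g{\left(A \right)} = -7 + 2 A^{2}$ ($g{\left(A \right)} = \left(A^{2} + A^{2}\right) - 7 = 2 A^{2} - 7 = -7 + 2 A^{2}$)
$j = -2$ ($j = 2 \cdot 1 \left(-1\right) = 2 \left(-1\right) = -2$)
$\left(j + X{\left(9 \right)}\right) \left(-42 + g{\left(-8 \right)}\right) = \left(-2 - 3\right) \left(-42 - \left(7 - 2 \left(-8\right)^{2}\right)\right) = - 5 \left(-42 + \left(-7 + 2 \cdot 64\right)\right) = - 5 \left(-42 + \left(-7 + 128\right)\right) = - 5 \left(-42 + 121\right) = \left(-5\right) 79 = -395$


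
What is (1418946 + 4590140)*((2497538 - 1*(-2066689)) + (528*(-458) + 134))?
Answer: 25974496571182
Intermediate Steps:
(1418946 + 4590140)*((2497538 - 1*(-2066689)) + (528*(-458) + 134)) = 6009086*((2497538 + 2066689) + (-241824 + 134)) = 6009086*(4564227 - 241690) = 6009086*4322537 = 25974496571182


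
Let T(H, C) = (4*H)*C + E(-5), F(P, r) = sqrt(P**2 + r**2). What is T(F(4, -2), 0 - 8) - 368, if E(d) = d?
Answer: -373 - 64*sqrt(5) ≈ -516.11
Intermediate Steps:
T(H, C) = -5 + 4*C*H (T(H, C) = (4*H)*C - 5 = 4*C*H - 5 = -5 + 4*C*H)
T(F(4, -2), 0 - 8) - 368 = (-5 + 4*(0 - 8)*sqrt(4**2 + (-2)**2)) - 368 = (-5 + 4*(-8)*sqrt(16 + 4)) - 368 = (-5 + 4*(-8)*sqrt(20)) - 368 = (-5 + 4*(-8)*(2*sqrt(5))) - 368 = (-5 - 64*sqrt(5)) - 368 = -373 - 64*sqrt(5)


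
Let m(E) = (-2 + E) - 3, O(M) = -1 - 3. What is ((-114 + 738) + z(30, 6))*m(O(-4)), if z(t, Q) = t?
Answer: -5886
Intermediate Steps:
O(M) = -4
m(E) = -5 + E
((-114 + 738) + z(30, 6))*m(O(-4)) = ((-114 + 738) + 30)*(-5 - 4) = (624 + 30)*(-9) = 654*(-9) = -5886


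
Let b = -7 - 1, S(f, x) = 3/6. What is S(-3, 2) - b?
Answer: 17/2 ≈ 8.5000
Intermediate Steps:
S(f, x) = 1/2 (S(f, x) = 3*(1/6) = 1/2)
b = -8
S(-3, 2) - b = 1/2 - 1*(-8) = 1/2 + 8 = 17/2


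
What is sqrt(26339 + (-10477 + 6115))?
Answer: sqrt(21977) ≈ 148.25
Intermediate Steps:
sqrt(26339 + (-10477 + 6115)) = sqrt(26339 - 4362) = sqrt(21977)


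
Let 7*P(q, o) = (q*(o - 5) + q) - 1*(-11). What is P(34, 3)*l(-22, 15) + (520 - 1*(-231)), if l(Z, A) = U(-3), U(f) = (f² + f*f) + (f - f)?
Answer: 4843/7 ≈ 691.86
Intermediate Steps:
P(q, o) = 11/7 + q/7 + q*(-5 + o)/7 (P(q, o) = ((q*(o - 5) + q) - 1*(-11))/7 = ((q*(-5 + o) + q) + 11)/7 = ((q + q*(-5 + o)) + 11)/7 = (11 + q + q*(-5 + o))/7 = 11/7 + q/7 + q*(-5 + o)/7)
U(f) = 2*f² (U(f) = (f² + f²) + 0 = 2*f² + 0 = 2*f²)
l(Z, A) = 18 (l(Z, A) = 2*(-3)² = 2*9 = 18)
P(34, 3)*l(-22, 15) + (520 - 1*(-231)) = (11/7 - 4/7*34 + (⅐)*3*34)*18 + (520 - 1*(-231)) = (11/7 - 136/7 + 102/7)*18 + (520 + 231) = -23/7*18 + 751 = -414/7 + 751 = 4843/7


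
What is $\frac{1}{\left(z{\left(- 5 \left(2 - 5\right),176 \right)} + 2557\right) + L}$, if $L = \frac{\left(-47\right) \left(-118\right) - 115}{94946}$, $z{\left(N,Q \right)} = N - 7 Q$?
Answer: $\frac{94946}{127233071} \approx 0.00074624$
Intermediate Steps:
$z{\left(N,Q \right)} = N - 7 Q$
$L = \frac{5431}{94946}$ ($L = \left(5546 - 115\right) \frac{1}{94946} = 5431 \cdot \frac{1}{94946} = \frac{5431}{94946} \approx 0.057201$)
$\frac{1}{\left(z{\left(- 5 \left(2 - 5\right),176 \right)} + 2557\right) + L} = \frac{1}{\left(\left(- 5 \left(2 - 5\right) - 1232\right) + 2557\right) + \frac{5431}{94946}} = \frac{1}{\left(\left(\left(-5\right) \left(-3\right) - 1232\right) + 2557\right) + \frac{5431}{94946}} = \frac{1}{\left(\left(15 - 1232\right) + 2557\right) + \frac{5431}{94946}} = \frac{1}{\left(-1217 + 2557\right) + \frac{5431}{94946}} = \frac{1}{1340 + \frac{5431}{94946}} = \frac{1}{\frac{127233071}{94946}} = \frac{94946}{127233071}$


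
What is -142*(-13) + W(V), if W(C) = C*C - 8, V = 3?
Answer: 1847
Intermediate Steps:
W(C) = -8 + C² (W(C) = C² - 8 = -8 + C²)
-142*(-13) + W(V) = -142*(-13) + (-8 + 3²) = 1846 + (-8 + 9) = 1846 + 1 = 1847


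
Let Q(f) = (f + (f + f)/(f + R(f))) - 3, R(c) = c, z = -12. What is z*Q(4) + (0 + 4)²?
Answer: -8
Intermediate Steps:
Q(f) = -2 + f (Q(f) = (f + (f + f)/(f + f)) - 3 = (f + (2*f)/((2*f))) - 3 = (f + (2*f)*(1/(2*f))) - 3 = (f + 1) - 3 = (1 + f) - 3 = -2 + f)
z*Q(4) + (0 + 4)² = -12*(-2 + 4) + (0 + 4)² = -12*2 + 4² = -24 + 16 = -8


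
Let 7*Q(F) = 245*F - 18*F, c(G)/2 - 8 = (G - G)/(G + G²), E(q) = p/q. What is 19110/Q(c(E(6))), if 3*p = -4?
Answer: 66885/1816 ≈ 36.831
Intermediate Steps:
p = -4/3 (p = (⅓)*(-4) = -4/3 ≈ -1.3333)
E(q) = -4/(3*q)
c(G) = 16 (c(G) = 16 + 2*((G - G)/(G + G²)) = 16 + 2*(0/(G + G²)) = 16 + 2*0 = 16 + 0 = 16)
Q(F) = 227*F/7 (Q(F) = (245*F - 18*F)/7 = (227*F)/7 = 227*F/7)
19110/Q(c(E(6))) = 19110/(((227/7)*16)) = 19110/(3632/7) = 19110*(7/3632) = 66885/1816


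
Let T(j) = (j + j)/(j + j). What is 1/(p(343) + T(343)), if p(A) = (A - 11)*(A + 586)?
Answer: 1/308429 ≈ 3.2422e-6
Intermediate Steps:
p(A) = (-11 + A)*(586 + A)
T(j) = 1 (T(j) = (2*j)/((2*j)) = (2*j)*(1/(2*j)) = 1)
1/(p(343) + T(343)) = 1/((-6446 + 343² + 575*343) + 1) = 1/((-6446 + 117649 + 197225) + 1) = 1/(308428 + 1) = 1/308429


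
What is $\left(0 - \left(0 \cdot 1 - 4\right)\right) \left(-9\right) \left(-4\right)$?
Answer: $144$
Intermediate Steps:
$\left(0 - \left(0 \cdot 1 - 4\right)\right) \left(-9\right) \left(-4\right) = \left(0 - \left(0 - 4\right)\right) \left(-9\right) \left(-4\right) = \left(0 - -4\right) \left(-9\right) \left(-4\right) = \left(0 + 4\right) \left(-9\right) \left(-4\right) = 4 \left(-9\right) \left(-4\right) = \left(-36\right) \left(-4\right) = 144$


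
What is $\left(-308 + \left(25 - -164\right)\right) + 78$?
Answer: $-41$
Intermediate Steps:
$\left(-308 + \left(25 - -164\right)\right) + 78 = \left(-308 + \left(25 + 164\right)\right) + 78 = \left(-308 + 189\right) + 78 = -119 + 78 = -41$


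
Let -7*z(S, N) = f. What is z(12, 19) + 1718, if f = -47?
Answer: 12073/7 ≈ 1724.7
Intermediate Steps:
z(S, N) = 47/7 (z(S, N) = -⅐*(-47) = 47/7)
z(12, 19) + 1718 = 47/7 + 1718 = 12073/7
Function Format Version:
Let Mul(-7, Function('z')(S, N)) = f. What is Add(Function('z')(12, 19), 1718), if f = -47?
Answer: Rational(12073, 7) ≈ 1724.7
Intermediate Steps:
Function('z')(S, N) = Rational(47, 7) (Function('z')(S, N) = Mul(Rational(-1, 7), -47) = Rational(47, 7))
Add(Function('z')(12, 19), 1718) = Add(Rational(47, 7), 1718) = Rational(12073, 7)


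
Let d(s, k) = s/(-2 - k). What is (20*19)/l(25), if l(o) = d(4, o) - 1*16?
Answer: -2565/109 ≈ -23.532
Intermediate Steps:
l(o) = -16 - 4/(2 + o) (l(o) = -1*4/(2 + o) - 1*16 = -4/(2 + o) - 16 = -16 - 4/(2 + o))
(20*19)/l(25) = (20*19)/((4*(-9 - 4*25)/(2 + 25))) = 380/((4*(-9 - 100)/27)) = 380/((4*(1/27)*(-109))) = 380/(-436/27) = 380*(-27/436) = -2565/109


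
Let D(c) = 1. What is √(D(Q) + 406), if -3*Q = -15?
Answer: √407 ≈ 20.174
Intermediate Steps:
Q = 5 (Q = -⅓*(-15) = 5)
√(D(Q) + 406) = √(1 + 406) = √407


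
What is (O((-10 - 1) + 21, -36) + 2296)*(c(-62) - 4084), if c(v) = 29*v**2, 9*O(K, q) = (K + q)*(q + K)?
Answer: 2291745280/9 ≈ 2.5464e+8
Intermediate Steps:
O(K, q) = (K + q)**2/9 (O(K, q) = ((K + q)*(q + K))/9 = ((K + q)*(K + q))/9 = (K + q)**2/9)
(O((-10 - 1) + 21, -36) + 2296)*(c(-62) - 4084) = ((((-10 - 1) + 21) - 36)**2/9 + 2296)*(29*(-62)**2 - 4084) = (((-11 + 21) - 36)**2/9 + 2296)*(29*3844 - 4084) = ((10 - 36)**2/9 + 2296)*(111476 - 4084) = ((1/9)*(-26)**2 + 2296)*107392 = ((1/9)*676 + 2296)*107392 = (676/9 + 2296)*107392 = (21340/9)*107392 = 2291745280/9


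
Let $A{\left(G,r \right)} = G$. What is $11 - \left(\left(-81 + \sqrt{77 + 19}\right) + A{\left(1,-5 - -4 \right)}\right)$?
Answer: $91 - 4 \sqrt{6} \approx 81.202$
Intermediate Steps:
$11 - \left(\left(-81 + \sqrt{77 + 19}\right) + A{\left(1,-5 - -4 \right)}\right) = 11 - \left(\left(-81 + \sqrt{77 + 19}\right) + 1\right) = 11 - \left(\left(-81 + \sqrt{96}\right) + 1\right) = 11 - \left(\left(-81 + 4 \sqrt{6}\right) + 1\right) = 11 - \left(-80 + 4 \sqrt{6}\right) = 11 + \left(80 - 4 \sqrt{6}\right) = 91 - 4 \sqrt{6}$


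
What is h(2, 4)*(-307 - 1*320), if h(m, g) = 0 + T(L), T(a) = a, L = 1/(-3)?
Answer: 209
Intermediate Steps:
L = -1/3 ≈ -0.33333
h(m, g) = -1/3 (h(m, g) = 0 - 1/3 = -1/3)
h(2, 4)*(-307 - 1*320) = -(-307 - 1*320)/3 = -(-307 - 320)/3 = -1/3*(-627) = 209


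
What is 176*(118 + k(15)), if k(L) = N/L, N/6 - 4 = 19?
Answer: 111936/5 ≈ 22387.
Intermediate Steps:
N = 138 (N = 24 + 6*19 = 24 + 114 = 138)
k(L) = 138/L
176*(118 + k(15)) = 176*(118 + 138/15) = 176*(118 + 138*(1/15)) = 176*(118 + 46/5) = 176*(636/5) = 111936/5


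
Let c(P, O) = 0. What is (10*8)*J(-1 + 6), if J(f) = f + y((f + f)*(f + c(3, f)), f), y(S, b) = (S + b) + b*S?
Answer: 24800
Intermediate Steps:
y(S, b) = S + b + S*b (y(S, b) = (S + b) + S*b = S + b + S*b)
J(f) = 2*f + 2*f² + 2*f³ (J(f) = f + ((f + f)*(f + 0) + f + ((f + f)*(f + 0))*f) = f + ((2*f)*f + f + ((2*f)*f)*f) = f + (2*f² + f + (2*f²)*f) = f + (2*f² + f + 2*f³) = f + (f + 2*f² + 2*f³) = 2*f + 2*f² + 2*f³)
(10*8)*J(-1 + 6) = (10*8)*(2*(-1 + 6)*(1 + (-1 + 6) + (-1 + 6)²)) = 80*(2*5*(1 + 5 + 5²)) = 80*(2*5*(1 + 5 + 25)) = 80*(2*5*31) = 80*310 = 24800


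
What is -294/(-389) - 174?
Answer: -67392/389 ≈ -173.24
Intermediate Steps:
-294/(-389) - 174 = -294*(-1/389) - 174 = 294/389 - 174 = -67392/389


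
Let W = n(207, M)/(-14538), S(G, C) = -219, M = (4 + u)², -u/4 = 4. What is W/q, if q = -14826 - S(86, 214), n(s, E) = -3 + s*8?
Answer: 551/70785522 ≈ 7.7841e-6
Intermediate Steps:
u = -16 (u = -4*4 = -16)
M = 144 (M = (4 - 16)² = (-12)² = 144)
n(s, E) = -3 + 8*s
q = -14607 (q = -14826 - 1*(-219) = -14826 + 219 = -14607)
W = -551/4846 (W = (-3 + 8*207)/(-14538) = (-3 + 1656)*(-1/14538) = 1653*(-1/14538) = -551/4846 ≈ -0.11370)
W/q = -551/4846/(-14607) = -551/4846*(-1/14607) = 551/70785522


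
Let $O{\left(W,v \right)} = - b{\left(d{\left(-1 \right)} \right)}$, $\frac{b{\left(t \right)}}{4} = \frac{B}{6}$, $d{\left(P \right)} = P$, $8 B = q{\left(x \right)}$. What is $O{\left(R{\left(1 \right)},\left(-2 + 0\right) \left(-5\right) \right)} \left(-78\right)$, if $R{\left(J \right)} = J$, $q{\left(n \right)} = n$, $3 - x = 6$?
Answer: $- \frac{39}{2} \approx -19.5$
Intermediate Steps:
$x = -3$ ($x = 3 - 6 = -3$)
$B = - \frac{3}{8}$ ($B = \frac{1}{8} \left(-3\right) = - \frac{3}{8} \approx -0.375$)
$b{\left(t \right)} = - \frac{1}{4}$ ($b{\left(t \right)} = 4 \left(- \frac{3}{8 \cdot 6}\right) = 4 \left(\left(- \frac{3}{8}\right) \frac{1}{6}\right) = 4 \left(- \frac{1}{16}\right) = - \frac{1}{4}$)
$O{\left(W,v \right)} = \frac{1}{4}$ ($O{\left(W,v \right)} = \left(-1\right) \left(- \frac{1}{4}\right) = \frac{1}{4}$)
$O{\left(R{\left(1 \right)},\left(-2 + 0\right) \left(-5\right) \right)} \left(-78\right) = \frac{1}{4} \left(-78\right) = - \frac{39}{2}$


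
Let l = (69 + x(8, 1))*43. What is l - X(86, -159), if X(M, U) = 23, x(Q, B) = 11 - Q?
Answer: 3073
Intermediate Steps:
l = 3096 (l = (69 + (11 - 1*8))*43 = (69 + (11 - 8))*43 = (69 + 3)*43 = 72*43 = 3096)
l - X(86, -159) = 3096 - 1*23 = 3096 - 23 = 3073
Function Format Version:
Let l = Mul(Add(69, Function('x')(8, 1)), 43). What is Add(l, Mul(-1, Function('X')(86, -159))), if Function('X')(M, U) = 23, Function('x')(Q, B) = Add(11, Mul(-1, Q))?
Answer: 3073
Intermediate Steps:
l = 3096 (l = Mul(Add(69, Add(11, Mul(-1, 8))), 43) = Mul(Add(69, Add(11, -8)), 43) = Mul(Add(69, 3), 43) = Mul(72, 43) = 3096)
Add(l, Mul(-1, Function('X')(86, -159))) = Add(3096, Mul(-1, 23)) = Add(3096, -23) = 3073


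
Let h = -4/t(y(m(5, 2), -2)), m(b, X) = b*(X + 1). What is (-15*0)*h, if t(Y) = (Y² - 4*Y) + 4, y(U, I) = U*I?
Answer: 0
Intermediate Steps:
m(b, X) = b*(1 + X)
y(U, I) = I*U
t(Y) = 4 + Y² - 4*Y
h = -1/256 (h = -4/(4 + (-10*(1 + 2))² - (-8)*5*(1 + 2)) = -4/(4 + (-10*3)² - (-8)*5*3) = -4/(4 + (-2*15)² - (-8)*15) = -4/(4 + (-30)² - 4*(-30)) = -4/(4 + 900 + 120) = -4/1024 = -4*1/1024 = -1/256 ≈ -0.0039063)
(-15*0)*h = -15*0*(-1/256) = 0*(-1/256) = 0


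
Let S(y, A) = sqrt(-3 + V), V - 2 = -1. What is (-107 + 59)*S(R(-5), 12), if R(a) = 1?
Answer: -48*I*sqrt(2) ≈ -67.882*I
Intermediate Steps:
V = 1 (V = 2 - 1 = 1)
S(y, A) = I*sqrt(2) (S(y, A) = sqrt(-3 + 1) = sqrt(-2) = I*sqrt(2))
(-107 + 59)*S(R(-5), 12) = (-107 + 59)*(I*sqrt(2)) = -48*I*sqrt(2)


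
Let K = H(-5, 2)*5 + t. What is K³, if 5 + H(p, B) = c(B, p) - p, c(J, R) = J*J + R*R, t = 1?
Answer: 3112136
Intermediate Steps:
c(J, R) = J² + R²
H(p, B) = -5 + B² + p² - p (H(p, B) = -5 + ((B² + p²) - p) = -5 + (B² + p² - p) = -5 + B² + p² - p)
K = 146 (K = (-5 + 2² + (-5)² - 1*(-5))*5 + 1 = (-5 + 4 + 25 + 5)*5 + 1 = 29*5 + 1 = 145 + 1 = 146)
K³ = 146³ = 3112136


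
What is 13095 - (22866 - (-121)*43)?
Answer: -14974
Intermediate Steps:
13095 - (22866 - (-121)*43) = 13095 - (22866 - 1*(-5203)) = 13095 - (22866 + 5203) = 13095 - 1*28069 = 13095 - 28069 = -14974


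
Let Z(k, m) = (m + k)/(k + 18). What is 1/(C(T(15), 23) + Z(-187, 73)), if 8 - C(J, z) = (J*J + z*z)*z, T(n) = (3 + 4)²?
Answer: -169/11387444 ≈ -1.4841e-5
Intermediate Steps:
Z(k, m) = (k + m)/(18 + k)
T(n) = 49 (T(n) = 7² = 49)
C(J, z) = 8 - z*(J² + z²) (C(J, z) = 8 - (J*J + z*z)*z = 8 - (J² + z²)*z = 8 - z*(J² + z²))
1/(C(T(15), 23) + Z(-187, 73)) = 1/((8 - 1*23³ - 1*23*49²) + (-187 + 73)/(18 - 187)) = 1/((8 - 1*12167 - 1*23*2401) - 114/(-169)) = 1/((8 - 12167 - 55223) - 1/169*(-114)) = 1/(-67382 + 114/169) = 1/(-11387444/169) = -169/11387444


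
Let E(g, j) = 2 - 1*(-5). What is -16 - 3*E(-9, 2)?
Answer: -37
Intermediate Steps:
E(g, j) = 7 (E(g, j) = 2 + 5 = 7)
-16 - 3*E(-9, 2) = -16 - 3*7 = -16 - 21 = -37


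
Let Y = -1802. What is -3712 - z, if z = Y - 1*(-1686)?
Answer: -3596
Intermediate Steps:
z = -116 (z = -1802 - 1*(-1686) = -1802 + 1686 = -116)
-3712 - z = -3712 - 1*(-116) = -3712 + 116 = -3596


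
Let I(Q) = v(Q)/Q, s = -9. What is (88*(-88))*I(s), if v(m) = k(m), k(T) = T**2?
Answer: 69696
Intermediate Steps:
v(m) = m**2
I(Q) = Q (I(Q) = Q**2/Q = Q)
(88*(-88))*I(s) = (88*(-88))*(-9) = -7744*(-9) = 69696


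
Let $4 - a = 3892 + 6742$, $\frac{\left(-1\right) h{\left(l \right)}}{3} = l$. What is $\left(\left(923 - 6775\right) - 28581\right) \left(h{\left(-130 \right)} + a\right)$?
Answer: $352593920$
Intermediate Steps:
$h{\left(l \right)} = - 3 l$
$a = -10630$ ($a = 4 - \left(3892 + 6742\right) = 4 - 10634 = -10630$)
$\left(\left(923 - 6775\right) - 28581\right) \left(h{\left(-130 \right)} + a\right) = \left(\left(923 - 6775\right) - 28581\right) \left(\left(-3\right) \left(-130\right) - 10630\right) = \left(-5852 - 28581\right) \left(390 - 10630\right) = \left(-34433\right) \left(-10240\right) = 352593920$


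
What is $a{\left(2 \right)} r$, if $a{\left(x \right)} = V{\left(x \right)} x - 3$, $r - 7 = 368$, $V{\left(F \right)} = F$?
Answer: $375$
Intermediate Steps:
$r = 375$ ($r = 7 + 368 = 375$)
$a{\left(x \right)} = -3 + x^{2}$ ($a{\left(x \right)} = x x - 3 = x^{2} + \left(-4 + 1\right) = x^{2} - 3 = -3 + x^{2}$)
$a{\left(2 \right)} r = \left(-3 + 2^{2}\right) 375 = \left(-3 + 4\right) 375 = 1 \cdot 375 = 375$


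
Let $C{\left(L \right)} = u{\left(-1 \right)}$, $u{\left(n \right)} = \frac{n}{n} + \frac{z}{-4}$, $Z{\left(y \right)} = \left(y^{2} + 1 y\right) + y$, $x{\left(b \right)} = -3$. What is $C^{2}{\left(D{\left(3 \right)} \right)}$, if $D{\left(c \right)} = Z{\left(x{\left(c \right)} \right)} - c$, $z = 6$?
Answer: $\frac{1}{4} \approx 0.25$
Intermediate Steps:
$Z{\left(y \right)} = y^{2} + 2 y$ ($Z{\left(y \right)} = \left(y^{2} + y\right) + y = \left(y + y^{2}\right) + y = y^{2} + 2 y$)
$D{\left(c \right)} = 3 - c$ ($D{\left(c \right)} = - 3 \left(2 - 3\right) - c = \left(-3\right) \left(-1\right) - c = 3 - c$)
$u{\left(n \right)} = - \frac{1}{2}$ ($u{\left(n \right)} = \frac{n}{n} + \frac{6}{-4} = 1 + 6 \left(- \frac{1}{4}\right) = 1 - \frac{3}{2} = - \frac{1}{2}$)
$C{\left(L \right)} = - \frac{1}{2}$
$C^{2}{\left(D{\left(3 \right)} \right)} = \left(- \frac{1}{2}\right)^{2} = \frac{1}{4}$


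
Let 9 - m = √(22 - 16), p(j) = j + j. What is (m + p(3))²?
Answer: (15 - √6)² ≈ 157.52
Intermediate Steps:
p(j) = 2*j
m = 9 - √6 (m = 9 - √(22 - 16) = 9 - √6 ≈ 6.5505)
(m + p(3))² = ((9 - √6) + 2*3)² = ((9 - √6) + 6)² = (15 - √6)²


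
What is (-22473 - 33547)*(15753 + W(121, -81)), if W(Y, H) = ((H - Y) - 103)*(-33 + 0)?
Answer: -1446324360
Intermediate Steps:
W(Y, H) = 3399 - 33*H + 33*Y (W(Y, H) = (-103 + H - Y)*(-33) = 3399 - 33*H + 33*Y)
(-22473 - 33547)*(15753 + W(121, -81)) = (-22473 - 33547)*(15753 + (3399 - 33*(-81) + 33*121)) = -56020*(15753 + (3399 + 2673 + 3993)) = -56020*(15753 + 10065) = -56020*25818 = -1446324360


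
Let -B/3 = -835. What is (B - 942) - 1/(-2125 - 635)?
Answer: 4313881/2760 ≈ 1563.0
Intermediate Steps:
B = 2505 (B = -3*(-835) = 2505)
(B - 942) - 1/(-2125 - 635) = (2505 - 942) - 1/(-2125 - 635) = 1563 - 1/(-2760) = 1563 - 1*(-1/2760) = 1563 + 1/2760 = 4313881/2760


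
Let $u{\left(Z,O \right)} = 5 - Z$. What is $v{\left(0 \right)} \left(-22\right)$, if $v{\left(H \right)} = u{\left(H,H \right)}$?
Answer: $-110$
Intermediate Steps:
$v{\left(H \right)} = 5 - H$
$v{\left(0 \right)} \left(-22\right) = \left(5 - 0\right) \left(-22\right) = \left(5 + 0\right) \left(-22\right) = 5 \left(-22\right) = -110$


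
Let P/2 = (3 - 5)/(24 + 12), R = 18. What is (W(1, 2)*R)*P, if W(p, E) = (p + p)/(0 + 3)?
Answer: -4/3 ≈ -1.3333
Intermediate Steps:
W(p, E) = 2*p/3 (W(p, E) = (2*p)/3 = (2*p)*(⅓) = 2*p/3)
P = -⅑ (P = 2*((3 - 5)/(24 + 12)) = 2*(-2/36) = 2*(-2*1/36) = 2*(-1/18) = -⅑ ≈ -0.11111)
(W(1, 2)*R)*P = (((⅔)*1)*18)*(-⅑) = ((⅔)*18)*(-⅑) = 12*(-⅑) = -4/3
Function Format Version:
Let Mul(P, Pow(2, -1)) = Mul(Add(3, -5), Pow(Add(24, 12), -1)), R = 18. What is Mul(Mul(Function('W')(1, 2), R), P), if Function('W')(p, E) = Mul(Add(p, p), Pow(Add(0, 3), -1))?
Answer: Rational(-4, 3) ≈ -1.3333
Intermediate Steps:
Function('W')(p, E) = Mul(Rational(2, 3), p) (Function('W')(p, E) = Mul(Mul(2, p), Pow(3, -1)) = Mul(Mul(2, p), Rational(1, 3)) = Mul(Rational(2, 3), p))
P = Rational(-1, 9) (P = Mul(2, Mul(Add(3, -5), Pow(Add(24, 12), -1))) = Mul(2, Mul(-2, Pow(36, -1))) = Mul(2, Mul(-2, Rational(1, 36))) = Mul(2, Rational(-1, 18)) = Rational(-1, 9) ≈ -0.11111)
Mul(Mul(Function('W')(1, 2), R), P) = Mul(Mul(Mul(Rational(2, 3), 1), 18), Rational(-1, 9)) = Mul(Mul(Rational(2, 3), 18), Rational(-1, 9)) = Mul(12, Rational(-1, 9)) = Rational(-4, 3)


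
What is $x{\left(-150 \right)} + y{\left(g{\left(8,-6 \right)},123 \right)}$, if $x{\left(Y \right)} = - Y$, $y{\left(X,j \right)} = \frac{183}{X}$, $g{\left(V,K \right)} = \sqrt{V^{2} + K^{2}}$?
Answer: $\frac{1683}{10} \approx 168.3$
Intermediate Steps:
$g{\left(V,K \right)} = \sqrt{K^{2} + V^{2}}$
$x{\left(-150 \right)} + y{\left(g{\left(8,-6 \right)},123 \right)} = \left(-1\right) \left(-150\right) + \frac{183}{\sqrt{\left(-6\right)^{2} + 8^{2}}} = 150 + \frac{183}{\sqrt{36 + 64}} = 150 + \frac{183}{\sqrt{100}} = 150 + \frac{183}{10} = \frac{1683}{10}$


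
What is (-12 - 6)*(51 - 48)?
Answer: -54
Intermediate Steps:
(-12 - 6)*(51 - 48) = -18*3 = -54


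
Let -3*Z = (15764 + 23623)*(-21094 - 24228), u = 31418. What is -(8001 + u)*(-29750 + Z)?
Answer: -23454414900172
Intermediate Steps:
Z = 595032538 (Z = -(15764 + 23623)*(-21094 - 24228)/3 = -13129*(-45322) = -1/3*(-1785097614) = 595032538)
-(8001 + u)*(-29750 + Z) = -(8001 + 31418)*(-29750 + 595032538) = -39419*595002788 = -1*23454414900172 = -23454414900172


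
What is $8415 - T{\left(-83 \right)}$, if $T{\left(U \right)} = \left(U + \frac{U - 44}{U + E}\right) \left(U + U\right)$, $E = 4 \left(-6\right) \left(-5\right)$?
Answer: $- \frac{219513}{37} \approx -5932.8$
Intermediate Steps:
$E = 120$ ($E = \left(-24\right) \left(-5\right) = 120$)
$T{\left(U \right)} = 2 U \left(U + \frac{-44 + U}{120 + U}\right)$ ($T{\left(U \right)} = \left(U + \frac{U - 44}{U + 120}\right) \left(U + U\right) = \left(U + \frac{-44 + U}{120 + U}\right) 2 U = 2 U \left(U + \frac{-44 + U}{120 + U}\right)$)
$8415 - T{\left(-83 \right)} = 8415 - 2 \left(-83\right) \frac{1}{120 - 83} \left(-44 + \left(-83\right)^{2} + 121 \left(-83\right)\right) = 8415 - 2 \left(-83\right) \frac{1}{37} \left(-44 + 6889 - 10043\right) = 8415 - 2 \left(-83\right) \frac{1}{37} \left(-3198\right) = 8415 - \frac{530868}{37} = - \frac{219513}{37}$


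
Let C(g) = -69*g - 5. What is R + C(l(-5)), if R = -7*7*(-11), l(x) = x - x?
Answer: 534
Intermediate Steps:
l(x) = 0
R = 539 (R = -49*(-11) = 539)
C(g) = -5 - 69*g
R + C(l(-5)) = 539 + (-5 - 69*0) = 539 + (-5 + 0) = 539 - 5 = 534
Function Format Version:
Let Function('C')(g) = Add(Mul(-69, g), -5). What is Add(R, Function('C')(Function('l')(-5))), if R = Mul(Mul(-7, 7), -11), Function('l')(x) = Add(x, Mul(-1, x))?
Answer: 534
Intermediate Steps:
Function('l')(x) = 0
R = 539 (R = Mul(-49, -11) = 539)
Function('C')(g) = Add(-5, Mul(-69, g))
Add(R, Function('C')(Function('l')(-5))) = Add(539, Add(-5, Mul(-69, 0))) = Add(539, Add(-5, 0)) = Add(539, -5) = 534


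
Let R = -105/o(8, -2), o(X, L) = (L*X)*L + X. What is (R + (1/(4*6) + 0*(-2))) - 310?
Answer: -3751/12 ≈ -312.58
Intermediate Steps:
o(X, L) = X + X*L² (o(X, L) = X*L² + X = X + X*L²)
R = -21/8 (R = -105*1/(8*(1 + (-2)²)) = -105*1/(8*(1 + 4)) = -105/(8*5) = -105/40 = -105*1/40 = -21/8 ≈ -2.6250)
(R + (1/(4*6) + 0*(-2))) - 310 = (-21/8 + (1/(4*6) + 0*(-2))) - 310 = (-21/8 + ((¼)*(⅙) + 0)) - 310 = (-21/8 + (1/24 + 0)) - 310 = (-21/8 + 1/24) - 310 = -31/12 - 310 = -3751/12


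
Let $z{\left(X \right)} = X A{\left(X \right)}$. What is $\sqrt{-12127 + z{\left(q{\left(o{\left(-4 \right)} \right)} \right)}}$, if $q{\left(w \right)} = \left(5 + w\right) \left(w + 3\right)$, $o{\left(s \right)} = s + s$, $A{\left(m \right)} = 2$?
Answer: $i \sqrt{12097} \approx 109.99 i$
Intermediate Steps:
$o{\left(s \right)} = 2 s$
$q{\left(w \right)} = \left(3 + w\right) \left(5 + w\right)$ ($q{\left(w \right)} = \left(5 + w\right) \left(3 + w\right) = \left(3 + w\right) \left(5 + w\right)$)
$z{\left(X \right)} = 2 X$ ($z{\left(X \right)} = X 2 = 2 X$)
$\sqrt{-12127 + z{\left(q{\left(o{\left(-4 \right)} \right)} \right)}} = \sqrt{-12127 + 2 \left(15 + \left(2 \left(-4\right)\right)^{2} + 8 \cdot 2 \left(-4\right)\right)} = \sqrt{-12127 + 2 \left(15 + \left(-8\right)^{2} + 8 \left(-8\right)\right)} = \sqrt{-12127 + 2 \left(15 + 64 - 64\right)} = \sqrt{-12127 + 2 \cdot 15} = \sqrt{-12127 + 30} = \sqrt{-12097} = i \sqrt{12097}$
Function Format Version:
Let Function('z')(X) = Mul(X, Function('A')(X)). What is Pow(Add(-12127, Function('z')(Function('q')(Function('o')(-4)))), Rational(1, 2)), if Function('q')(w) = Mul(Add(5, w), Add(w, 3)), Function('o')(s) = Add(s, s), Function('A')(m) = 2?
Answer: Mul(I, Pow(12097, Rational(1, 2))) ≈ Mul(109.99, I)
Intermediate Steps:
Function('o')(s) = Mul(2, s)
Function('q')(w) = Mul(Add(3, w), Add(5, w)) (Function('q')(w) = Mul(Add(5, w), Add(3, w)) = Mul(Add(3, w), Add(5, w)))
Function('z')(X) = Mul(2, X) (Function('z')(X) = Mul(X, 2) = Mul(2, X))
Pow(Add(-12127, Function('z')(Function('q')(Function('o')(-4)))), Rational(1, 2)) = Pow(Add(-12127, Mul(2, Add(15, Pow(Mul(2, -4), 2), Mul(8, Mul(2, -4))))), Rational(1, 2)) = Pow(Add(-12127, Mul(2, Add(15, Pow(-8, 2), Mul(8, -8)))), Rational(1, 2)) = Pow(Add(-12127, Mul(2, Add(15, 64, -64))), Rational(1, 2)) = Pow(Add(-12127, Mul(2, 15)), Rational(1, 2)) = Pow(Add(-12127, 30), Rational(1, 2)) = Pow(-12097, Rational(1, 2)) = Mul(I, Pow(12097, Rational(1, 2)))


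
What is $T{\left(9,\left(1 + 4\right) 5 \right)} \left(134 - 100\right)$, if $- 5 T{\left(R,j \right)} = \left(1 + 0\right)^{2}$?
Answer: $- \frac{34}{5} \approx -6.8$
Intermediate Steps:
$T{\left(R,j \right)} = - \frac{1}{5}$ ($T{\left(R,j \right)} = - \frac{\left(1 + 0\right)^{2}}{5} = - \frac{1^{2}}{5} = \left(- \frac{1}{5}\right) 1 = - \frac{1}{5}$)
$T{\left(9,\left(1 + 4\right) 5 \right)} \left(134 - 100\right) = - \frac{134 - 100}{5} = \left(- \frac{1}{5}\right) 34 = - \frac{34}{5}$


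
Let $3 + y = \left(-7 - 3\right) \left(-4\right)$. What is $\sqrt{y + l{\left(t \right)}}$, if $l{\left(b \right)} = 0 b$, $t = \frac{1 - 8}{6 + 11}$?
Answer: $\sqrt{37} \approx 6.0828$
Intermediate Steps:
$t = - \frac{7}{17} \approx -0.41176$
$l{\left(b \right)} = 0$
$y = 37$ ($y = -3 + \left(-7 - 3\right) \left(-4\right) = -3 - -40 = -3 + 40 = 37$)
$\sqrt{y + l{\left(t \right)}} = \sqrt{37 + 0} = \sqrt{37}$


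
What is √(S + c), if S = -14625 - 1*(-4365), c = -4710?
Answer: I*√14970 ≈ 122.35*I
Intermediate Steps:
S = -10260 (S = -14625 + 4365 = -10260)
√(S + c) = √(-10260 - 4710) = √(-14970) = I*√14970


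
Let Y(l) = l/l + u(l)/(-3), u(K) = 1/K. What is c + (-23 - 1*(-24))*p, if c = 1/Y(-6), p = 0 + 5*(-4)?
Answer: -362/19 ≈ -19.053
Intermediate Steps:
Y(l) = 1 - 1/(3*l) (Y(l) = l/l + 1/(l*(-3)) = 1 - 1/3/l = 1 - 1/(3*l))
p = -20 (p = 0 - 20 = -20)
c = 18/19 (c = 1/((-1/3 - 6)/(-6)) = 1/(-1/6*(-19/3)) = 1/(19/18) = 18/19 ≈ 0.94737)
c + (-23 - 1*(-24))*p = 18/19 + (-23 - 1*(-24))*(-20) = 18/19 + (-23 + 24)*(-20) = 18/19 + 1*(-20) = 18/19 - 20 = -362/19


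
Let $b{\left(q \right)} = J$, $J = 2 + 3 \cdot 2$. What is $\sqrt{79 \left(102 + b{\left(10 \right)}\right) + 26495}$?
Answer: $\sqrt{35185} \approx 187.58$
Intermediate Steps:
$J = 8$ ($J = 2 + 6 = 8$)
$b{\left(q \right)} = 8$
$\sqrt{79 \left(102 + b{\left(10 \right)}\right) + 26495} = \sqrt{79 \left(102 + 8\right) + 26495} = \sqrt{79 \cdot 110 + 26495} = \sqrt{8690 + 26495} = \sqrt{35185}$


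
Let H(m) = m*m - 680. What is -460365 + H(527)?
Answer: -183316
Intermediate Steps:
H(m) = -680 + m² (H(m) = m² - 680 = -680 + m²)
-460365 + H(527) = -460365 + (-680 + 527²) = -460365 + (-680 + 277729) = -460365 + 277049 = -183316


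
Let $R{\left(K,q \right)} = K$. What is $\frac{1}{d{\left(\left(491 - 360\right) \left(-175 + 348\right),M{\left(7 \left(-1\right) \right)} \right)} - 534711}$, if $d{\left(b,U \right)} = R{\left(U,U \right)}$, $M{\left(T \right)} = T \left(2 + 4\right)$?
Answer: $- \frac{1}{534753} \approx -1.87 \cdot 10^{-6}$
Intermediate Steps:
$M{\left(T \right)} = 6 T$ ($M{\left(T \right)} = T 6 = 6 T$)
$d{\left(b,U \right)} = U$
$\frac{1}{d{\left(\left(491 - 360\right) \left(-175 + 348\right),M{\left(7 \left(-1\right) \right)} \right)} - 534711} = \frac{1}{6 \cdot 7 \left(-1\right) - 534711} = \frac{1}{6 \left(-7\right) - 534711} = \frac{1}{-42 - 534711} = \frac{1}{-534753} = - \frac{1}{534753}$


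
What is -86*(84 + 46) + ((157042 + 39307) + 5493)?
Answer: 190662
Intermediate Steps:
-86*(84 + 46) + ((157042 + 39307) + 5493) = -86*130 + (196349 + 5493) = -11180 + 201842 = 190662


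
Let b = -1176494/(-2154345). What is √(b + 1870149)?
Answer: √8679742522505191155/2154345 ≈ 1367.5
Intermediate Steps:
b = 1176494/2154345 (b = -1176494*(-1/2154345) = 1176494/2154345 ≈ 0.54610)
√(b + 1870149) = √(1176494/2154345 + 1870149) = √(4028947323899/2154345) = √8679742522505191155/2154345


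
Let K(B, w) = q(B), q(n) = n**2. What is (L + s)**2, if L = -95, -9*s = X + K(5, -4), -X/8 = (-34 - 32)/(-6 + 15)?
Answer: 7929856/729 ≈ 10878.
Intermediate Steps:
K(B, w) = B**2
X = 176/3 (X = -8*(-34 - 32)/(-6 + 15) = -(-528)/9 = -8*(-22/3) = 176/3 ≈ 58.667)
s = -251/27 (s = -(176/3 + 5**2)/9 = -(176/3 + 25)/9 = -1/9*251/3 = -251/27 ≈ -9.2963)
(L + s)**2 = (-95 - 251/27)**2 = (-2816/27)**2 = 7929856/729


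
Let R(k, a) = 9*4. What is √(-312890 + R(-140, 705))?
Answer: I*√312854 ≈ 559.33*I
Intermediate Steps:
R(k, a) = 36
√(-312890 + R(-140, 705)) = √(-312890 + 36) = √(-312854) = I*√312854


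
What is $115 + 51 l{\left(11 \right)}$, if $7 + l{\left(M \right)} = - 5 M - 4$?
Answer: $-3251$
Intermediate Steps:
$l{\left(M \right)} = -11 - 5 M$ ($l{\left(M \right)} = -7 - \left(4 + 5 M\right) = -11 - 5 M$)
$115 + 51 l{\left(11 \right)} = 115 + 51 \left(-11 - 55\right) = 115 + 51 \left(-66\right) = 115 - 3366 = -3251$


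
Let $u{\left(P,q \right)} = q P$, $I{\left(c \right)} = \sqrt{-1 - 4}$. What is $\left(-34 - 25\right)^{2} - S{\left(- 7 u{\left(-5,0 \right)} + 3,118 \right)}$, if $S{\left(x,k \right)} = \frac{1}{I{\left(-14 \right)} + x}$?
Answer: $\frac{48731}{14} + \frac{i \sqrt{5}}{14} \approx 3480.8 + 0.15972 i$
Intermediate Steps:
$I{\left(c \right)} = i \sqrt{5}$ ($I{\left(c \right)} = \sqrt{-5} = i \sqrt{5}$)
$u{\left(P,q \right)} = P q$
$S{\left(x,k \right)} = \frac{1}{x + i \sqrt{5}}$ ($S{\left(x,k \right)} = \frac{1}{i \sqrt{5} + x} = \frac{1}{x + i \sqrt{5}}$)
$\left(-34 - 25\right)^{2} - S{\left(- 7 u{\left(-5,0 \right)} + 3,118 \right)} = \left(-34 - 25\right)^{2} - \frac{1}{\left(- 7 \left(\left(-5\right) 0\right) + 3\right) + i \sqrt{5}} = \left(-59\right)^{2} - \frac{1}{\left(\left(-7\right) 0 + 3\right) + i \sqrt{5}} = 3481 - \frac{1}{\left(0 + 3\right) + i \sqrt{5}} = 3481 - \frac{1}{3 + i \sqrt{5}}$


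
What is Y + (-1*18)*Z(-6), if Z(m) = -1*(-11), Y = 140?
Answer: -58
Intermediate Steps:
Z(m) = 11
Y + (-1*18)*Z(-6) = 140 - 1*18*11 = 140 - 18*11 = 140 - 198 = -58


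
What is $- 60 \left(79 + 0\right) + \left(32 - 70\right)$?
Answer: $-4778$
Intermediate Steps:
$- 60 \left(79 + 0\right) + \left(32 - 70\right) = \left(-60\right) 79 + \left(32 - 70\right) = -4740 - 38 = -4778$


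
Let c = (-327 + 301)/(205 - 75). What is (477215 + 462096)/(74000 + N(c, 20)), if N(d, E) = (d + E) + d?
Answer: 4696555/370098 ≈ 12.690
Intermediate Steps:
c = -1/5 (c = -26/130 = -26*1/130 = -1/5 ≈ -0.20000)
N(d, E) = E + 2*d (N(d, E) = (E + d) + d = E + 2*d)
(477215 + 462096)/(74000 + N(c, 20)) = (477215 + 462096)/(74000 + (20 + 2*(-1/5))) = 939311/(74000 + (20 - 2/5)) = 939311/(74000 + 98/5) = 939311/(370098/5) = 939311*(5/370098) = 4696555/370098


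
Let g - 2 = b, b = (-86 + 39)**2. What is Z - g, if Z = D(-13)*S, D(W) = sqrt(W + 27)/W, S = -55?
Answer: -2211 + 55*sqrt(14)/13 ≈ -2195.2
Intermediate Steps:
b = 2209 (b = (-47)**2 = 2209)
g = 2211 (g = 2 + 2209 = 2211)
D(W) = sqrt(27 + W)/W
Z = 55*sqrt(14)/13 (Z = (sqrt(27 - 13)/(-13))*(-55) = -sqrt(14)/13*(-55) = 55*sqrt(14)/13 ≈ 15.830)
Z - g = 55*sqrt(14)/13 - 1*2211 = 55*sqrt(14)/13 - 2211 = -2211 + 55*sqrt(14)/13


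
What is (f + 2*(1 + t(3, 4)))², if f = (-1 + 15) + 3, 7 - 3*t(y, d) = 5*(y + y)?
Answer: 121/9 ≈ 13.444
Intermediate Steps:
t(y, d) = 7/3 - 10*y/3 (t(y, d) = 7/3 - 5*(y + y)/3 = 7/3 - 5*2*y/3 = 7/3 - 10*y/3)
f = 17 (f = 14 + 3 = 17)
(f + 2*(1 + t(3, 4)))² = (17 + 2*(1 + (7/3 - 10/3*3)))² = (17 + 2*(1 + (7/3 - 10)))² = (17 + 2*(1 - 23/3))² = (17 + 2*(-20/3))² = (17 - 40/3)² = (11/3)² = 121/9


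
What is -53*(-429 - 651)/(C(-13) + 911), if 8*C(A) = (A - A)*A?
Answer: 57240/911 ≈ 62.832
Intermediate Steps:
C(A) = 0 (C(A) = ((A - A)*A)/8 = (0*A)/8 = (⅛)*0 = 0)
-53*(-429 - 651)/(C(-13) + 911) = -53*(-429 - 651)/(0 + 911) = -(-57240)/911 = -53*(-1080/911) = 57240/911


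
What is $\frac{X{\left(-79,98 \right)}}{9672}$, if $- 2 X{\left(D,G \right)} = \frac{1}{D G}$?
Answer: $\frac{1}{149761248} \approx 6.6773 \cdot 10^{-9}$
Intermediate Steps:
$X{\left(D,G \right)} = - \frac{1}{2 D G}$
$\frac{X{\left(-79,98 \right)}}{9672} = \frac{\left(- \frac{1}{2}\right) \frac{1}{-79} \cdot \frac{1}{98}}{9672} = \left(- \frac{1}{2}\right) \left(- \frac{1}{79}\right) \frac{1}{98} \cdot \frac{1}{9672} = \frac{1}{15484} \cdot \frac{1}{9672} = \frac{1}{149761248}$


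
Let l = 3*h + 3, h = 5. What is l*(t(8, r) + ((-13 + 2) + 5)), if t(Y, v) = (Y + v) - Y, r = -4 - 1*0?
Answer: -180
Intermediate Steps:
l = 18 (l = 3*5 + 3 = 15 + 3 = 18)
r = -4 (r = -4 + 0 = -4)
t(Y, v) = v
l*(t(8, r) + ((-13 + 2) + 5)) = 18*(-4 + ((-13 + 2) + 5)) = 18*(-4 + (-11 + 5)) = 18*(-4 - 6) = 18*(-10) = -180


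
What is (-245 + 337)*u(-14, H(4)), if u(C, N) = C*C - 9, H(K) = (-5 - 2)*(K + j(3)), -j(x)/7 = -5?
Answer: 17204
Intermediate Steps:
j(x) = 35 (j(x) = -7*(-5) = 35)
H(K) = -245 - 7*K (H(K) = (-5 - 2)*(K + 35) = -7*(35 + K) = -245 - 7*K)
u(C, N) = -9 + C² (u(C, N) = C² - 9 = -9 + C²)
(-245 + 337)*u(-14, H(4)) = (-245 + 337)*(-9 + (-14)²) = 92*(-9 + 196) = 92*187 = 17204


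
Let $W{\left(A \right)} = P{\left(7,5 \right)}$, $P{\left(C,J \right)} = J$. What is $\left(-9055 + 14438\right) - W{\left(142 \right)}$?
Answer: $5378$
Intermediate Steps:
$W{\left(A \right)} = 5$
$\left(-9055 + 14438\right) - W{\left(142 \right)} = \left(-9055 + 14438\right) - 5 = 5383 - 5 = 5378$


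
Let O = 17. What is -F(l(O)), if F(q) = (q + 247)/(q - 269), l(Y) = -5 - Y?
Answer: 75/97 ≈ 0.77320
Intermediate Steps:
F(q) = (247 + q)/(-269 + q)
-F(l(O)) = -(247 + (-5 - 1*17))/(-269 + (-5 - 1*17)) = -(247 + (-5 - 17))/(-269 + (-5 - 17)) = -(247 - 22)/(-269 - 22) = -225/(-291) = -(-1)*225/291 = -1*(-75/97) = 75/97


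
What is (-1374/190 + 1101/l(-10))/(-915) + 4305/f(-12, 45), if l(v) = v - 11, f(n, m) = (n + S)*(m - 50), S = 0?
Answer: 174791021/2433900 ≈ 71.815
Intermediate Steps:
f(n, m) = n*(-50 + m) (f(n, m) = (n + 0)*(m - 50) = n*(-50 + m))
l(v) = -11 + v
(-1374/190 + 1101/l(-10))/(-915) + 4305/f(-12, 45) = (-1374/190 + 1101/(-11 - 10))/(-915) + 4305/((-12*(-50 + 45))) = (-1374*1/190 + 1101/(-21))*(-1/915) + 4305/((-12*(-5))) = (-687/95 + 1101*(-1/21))*(-1/915) + 4305/60 = (-687/95 - 367/7)*(-1/915) + 4305*(1/60) = -39674/665*(-1/915) + 287/4 = 39674/608475 + 287/4 = 174791021/2433900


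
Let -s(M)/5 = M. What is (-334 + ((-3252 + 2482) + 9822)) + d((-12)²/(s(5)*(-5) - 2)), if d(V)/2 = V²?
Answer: 14659566/1681 ≈ 8720.7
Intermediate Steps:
s(M) = -5*M
d(V) = 2*V²
(-334 + ((-3252 + 2482) + 9822)) + d((-12)²/(s(5)*(-5) - 2)) = (-334 + ((-3252 + 2482) + 9822)) + 2*((-12)²/(-5*5*(-5) - 2))² = (-334 + (-770 + 9822)) + 2*(144/(-25*(-5) - 2))² = (-334 + 9052) + 2*(144/(125 - 2))² = 8718 + 2*(144/123)² = 8718 + 2*(144*(1/123))² = 8718 + 2*(48/41)² = 8718 + 2*(2304/1681) = 8718 + 4608/1681 = 14659566/1681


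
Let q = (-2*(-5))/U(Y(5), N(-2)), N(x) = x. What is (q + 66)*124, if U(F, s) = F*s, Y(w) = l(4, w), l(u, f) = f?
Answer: 8060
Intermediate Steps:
Y(w) = w
q = -1 (q = (-2*(-5))/((5*(-2))) = 10/(-10) = 10*(-1/10) = -1)
(q + 66)*124 = (-1 + 66)*124 = 65*124 = 8060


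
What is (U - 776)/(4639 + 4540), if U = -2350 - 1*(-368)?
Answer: -2758/9179 ≈ -0.30047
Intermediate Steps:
U = -1982 (U = -2350 + 368 = -1982)
(U - 776)/(4639 + 4540) = (-1982 - 776)/(4639 + 4540) = -2758/9179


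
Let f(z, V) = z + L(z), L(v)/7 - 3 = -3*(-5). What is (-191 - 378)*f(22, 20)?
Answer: -84212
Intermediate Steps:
L(v) = 126 (L(v) = 21 + 7*(-3*(-5)) = 21 + 7*15 = 21 + 105 = 126)
f(z, V) = 126 + z (f(z, V) = z + 126 = 126 + z)
(-191 - 378)*f(22, 20) = (-191 - 378)*(126 + 22) = -569*148 = -84212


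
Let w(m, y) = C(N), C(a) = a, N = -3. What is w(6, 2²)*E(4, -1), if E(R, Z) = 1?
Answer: -3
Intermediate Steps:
w(m, y) = -3
w(6, 2²)*E(4, -1) = -3*1 = -3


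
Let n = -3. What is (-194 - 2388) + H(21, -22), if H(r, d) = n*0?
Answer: -2582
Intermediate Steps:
H(r, d) = 0 (H(r, d) = -3*0 = 0)
(-194 - 2388) + H(21, -22) = (-194 - 2388) + 0 = -2582 + 0 = -2582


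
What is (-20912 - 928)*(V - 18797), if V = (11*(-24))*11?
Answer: 473949840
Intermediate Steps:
V = -2904 (V = -264*11 = -2904)
(-20912 - 928)*(V - 18797) = (-20912 - 928)*(-2904 - 18797) = -21840*(-21701) = 473949840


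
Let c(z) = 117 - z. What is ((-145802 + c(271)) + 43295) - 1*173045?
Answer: -275706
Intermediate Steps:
((-145802 + c(271)) + 43295) - 1*173045 = ((-145802 + (117 - 1*271)) + 43295) - 1*173045 = ((-145802 + (117 - 271)) + 43295) - 173045 = ((-145802 - 154) + 43295) - 173045 = (-145956 + 43295) - 173045 = -102661 - 173045 = -275706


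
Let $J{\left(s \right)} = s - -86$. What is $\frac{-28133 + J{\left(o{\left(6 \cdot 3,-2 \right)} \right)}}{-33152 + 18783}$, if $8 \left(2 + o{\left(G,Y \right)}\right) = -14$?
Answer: $\frac{112203}{57476} \approx 1.9522$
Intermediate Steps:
$o{\left(G,Y \right)} = - \frac{15}{4}$ ($o{\left(G,Y \right)} = -2 + \frac{1}{8} \left(-14\right) = -2 - \frac{7}{4} = - \frac{15}{4}$)
$J{\left(s \right)} = 86 + s$ ($J{\left(s \right)} = s + 86 = 86 + s$)
$\frac{-28133 + J{\left(o{\left(6 \cdot 3,-2 \right)} \right)}}{-33152 + 18783} = \frac{-28133 + \left(86 - \frac{15}{4}\right)}{-33152 + 18783} = \frac{-28133 + \frac{329}{4}}{-14369} = \left(- \frac{112203}{4}\right) \left(- \frac{1}{14369}\right) = \frac{112203}{57476}$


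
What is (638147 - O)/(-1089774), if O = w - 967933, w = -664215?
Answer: -84085/40362 ≈ -2.0833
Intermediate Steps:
O = -1632148 (O = -664215 - 967933 = -1632148)
(638147 - O)/(-1089774) = (638147 - 1*(-1632148))/(-1089774) = (638147 + 1632148)*(-1/1089774) = 2270295*(-1/1089774) = -84085/40362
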